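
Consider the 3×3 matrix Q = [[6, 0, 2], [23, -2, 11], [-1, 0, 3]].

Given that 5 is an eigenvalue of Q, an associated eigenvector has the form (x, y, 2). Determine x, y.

-4, -10

We need (Q - 5I)v = 0.
Q - 5I = [[1, 0, 2], [23, -7, 11], [-1, 0, -2]].
Row 1: (1)·x + (0)·y + (2)·2 = 0
Row 2: (23)·x + (-7)·y + (11)·2 = 0
Row 3: (-1)·x + (0)·y + (-2)·2 = 0
Solving gives x = -4, y = -10.
Check: Q·(-4, -10, 2) = (-20, -50, 10) = 5·(-4, -10, 2).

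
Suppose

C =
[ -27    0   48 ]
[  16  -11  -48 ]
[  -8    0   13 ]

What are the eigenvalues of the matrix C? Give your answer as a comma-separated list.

-11, -11, -3

Compute the characteristic polynomial p(lambda) = det(lambda·I - C).
Cofactor expansion gives p(lambda) = lambda^3 + 25·lambda^2 + 187·lambda + 363.
Since p(-11) = 0, lambda = -11 is a root.
Dividing by (lambda + 11) leaves lambda^2 + 14·lambda + 33.
The quadratic factors as (lambda + 11)·(lambda + 3).
Eigenvalues: -11, -11, -3.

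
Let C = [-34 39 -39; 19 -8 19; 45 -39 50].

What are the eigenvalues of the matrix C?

-8, 5, 11

Compute the characteristic polynomial p(μ) = det(μI - C).
Cofactor expansion gives p(μ) = μ^3 - 8μ^2 - 73μ + 440.
Since p(11) = 0, μ = 11 is a root.
Factor out (μ - 11): p(μ) = (μ - 11)·(μ^2 + 3μ - 40).
The quadratic factors as (μ + 8)·(μ - 5).
Eigenvalues: -8, 5, 11.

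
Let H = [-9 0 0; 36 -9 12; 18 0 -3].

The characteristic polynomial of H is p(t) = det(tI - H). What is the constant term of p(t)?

243

p(t) = t^3 + 21t^2 + 135t + 243.
The constant term is 243.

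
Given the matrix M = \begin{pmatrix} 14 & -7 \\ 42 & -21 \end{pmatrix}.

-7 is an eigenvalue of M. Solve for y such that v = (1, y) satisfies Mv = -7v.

We need (M + 7I)v = 0.
M + 7I = [[21, -7], [42, -14]].
Row 1: (21)·1 + (-7)·y = 0
Row 2: (42)·1 + (-14)·y = 0
Solving gives y = 3.
Check: M·(1, 3) = (-7, -21) = -7·(1, 3).

3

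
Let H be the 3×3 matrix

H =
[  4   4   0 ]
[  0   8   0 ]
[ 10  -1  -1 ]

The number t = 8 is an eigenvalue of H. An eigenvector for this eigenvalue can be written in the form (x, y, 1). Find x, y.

We need (H - 8I)v = 0.
H - 8I = [[-4, 4, 0], [0, 0, 0], [10, -1, -9]].
Row 1: (-4)·x + (4)·y + (0)·1 = 0
Row 2: (0)·x + (0)·y + (0)·1 = 0
Row 3: (10)·x + (-1)·y + (-9)·1 = 0
Solving gives x = 1, y = 1.
Check: H·(1, 1, 1) = (8, 8, 8) = 8·(1, 1, 1).

1, 1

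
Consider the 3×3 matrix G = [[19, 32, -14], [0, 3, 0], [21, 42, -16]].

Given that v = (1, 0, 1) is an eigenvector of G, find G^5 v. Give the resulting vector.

(3125, 0, 3125)

First find the eigenvalue: Gv = (5, 0, 5) = 5·(1, 0, 1), so λ = 5.
Then G^5 v = λ^5·v = 5^5·(1, 0, 1) = 3125·(1, 0, 1) = (3125, 0, 3125).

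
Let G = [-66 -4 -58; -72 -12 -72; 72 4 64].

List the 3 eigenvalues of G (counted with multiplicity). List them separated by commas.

-12, -8, 6

The characteristic polynomial is p(μ) = det(μI - G).
Expanding along the first row, p(μ) = μ^3 + 14μ^2 - 24μ - 576.
Try μ = -12: p(-12) = 0, so -12 is a root.
Dividing by (μ + 12) leaves μ^2 + 2μ - 48.
The quadratic factors as (μ + 8)·(μ - 6).
Eigenvalues: -12, -8, 6.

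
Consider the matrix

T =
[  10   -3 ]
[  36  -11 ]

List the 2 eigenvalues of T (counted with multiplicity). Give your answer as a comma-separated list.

-2, 1

det(T - λI) = (10 - λ)(-11 - λ) - (-3)·(36) = λ^2 + λ - 2.
This factors as (λ + 2)·(λ - 1) = 0.
Eigenvalues: -2, 1.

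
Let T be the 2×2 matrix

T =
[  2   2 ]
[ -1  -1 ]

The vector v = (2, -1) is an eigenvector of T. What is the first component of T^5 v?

2

First find the eigenvalue: Tv = (2, -1) = 1·(2, -1), so λ = 1.
Then T^5 v = λ^5·v = 1^5·(2, -1) = 1·(2, -1) = (2, -1).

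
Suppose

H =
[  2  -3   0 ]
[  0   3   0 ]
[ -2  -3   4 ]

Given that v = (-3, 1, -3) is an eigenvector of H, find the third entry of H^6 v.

-2187

First find the eigenvalue: Hv = (-9, 3, -9) = 3·(-3, 1, -3), so λ = 3.
Then H^6 v = λ^6·v = 3^6·(-3, 1, -3) = 729·(-3, 1, -3) = (-2187, 729, -2187).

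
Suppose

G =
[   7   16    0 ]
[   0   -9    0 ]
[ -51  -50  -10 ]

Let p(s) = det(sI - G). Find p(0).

-630

p(0) = det(0·I − G) = det(−G) = (−1)^3·det(G).
det(G) = 630, so p(0) = -630.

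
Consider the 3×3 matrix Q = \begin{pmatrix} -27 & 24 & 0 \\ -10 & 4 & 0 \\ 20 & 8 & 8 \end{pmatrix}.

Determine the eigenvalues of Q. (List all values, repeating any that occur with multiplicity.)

-12, -11, 8

The characteristic polynomial is p(s) = det(sI - Q).
Expanding the 3×3 determinant: p(s) = s^3 + 15s^2 - 52s - 1056.
Try s = 8: p(8) = 0, so 8 is a root.
Factor out (s - 8): p(s) = (s - 8)·(s^2 + 23s + 132).
The quadratic factors as (s + 12)·(s + 11).
Eigenvalues: -12, -11, 8.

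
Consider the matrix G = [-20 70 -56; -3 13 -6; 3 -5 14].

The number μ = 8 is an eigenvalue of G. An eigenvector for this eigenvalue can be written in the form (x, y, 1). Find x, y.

-2, 0

We need (G - 8I)v = 0.
G - 8I = [[-28, 70, -56], [-3, 5, -6], [3, -5, 6]].
Row 1: (-28)·x + (70)·y + (-56)·1 = 0
Row 2: (-3)·x + (5)·y + (-6)·1 = 0
Row 3: (3)·x + (-5)·y + (6)·1 = 0
Solving gives x = -2, y = 0.
Check: G·(-2, 0, 1) = (-16, 0, 8) = 8·(-2, 0, 1).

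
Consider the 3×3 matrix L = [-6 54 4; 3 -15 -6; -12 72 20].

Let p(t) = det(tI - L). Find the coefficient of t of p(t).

-12

p(t) = t^3 + t^2 - 12t.
The coefficient of t is -12.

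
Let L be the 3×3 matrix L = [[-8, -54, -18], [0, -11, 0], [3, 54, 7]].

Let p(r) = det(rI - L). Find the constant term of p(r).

p(r) = r^3 + 12r^2 + 9r - 22.
The constant term is -22.

-22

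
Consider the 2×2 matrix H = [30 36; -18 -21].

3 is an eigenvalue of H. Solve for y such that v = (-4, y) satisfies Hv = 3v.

We need (H - 3I)v = 0.
H - 3I = [[27, 36], [-18, -24]].
Row 1: (27)·-4 + (36)·y = 0
Row 2: (-18)·-4 + (-24)·y = 0
Solving gives y = 3.
Check: H·(-4, 3) = (-12, 9) = 3·(-4, 3).

3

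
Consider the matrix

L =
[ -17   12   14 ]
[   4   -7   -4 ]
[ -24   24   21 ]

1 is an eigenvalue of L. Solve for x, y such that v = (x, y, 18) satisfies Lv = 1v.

We need (L - 1I)v = 0.
L - 1I = [[-18, 12, 14], [4, -8, -4], [-24, 24, 20]].
Row 1: (-18)·x + (12)·y + (14)·18 = 0
Row 2: (4)·x + (-8)·y + (-4)·18 = 0
Row 3: (-24)·x + (24)·y + (20)·18 = 0
Solving gives x = 12, y = -3.
Check: L·(12, -3, 18) = (12, -3, 18) = 1·(12, -3, 18).

12, -3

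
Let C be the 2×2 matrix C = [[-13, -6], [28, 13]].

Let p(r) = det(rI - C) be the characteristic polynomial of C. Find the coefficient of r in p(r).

The coefficient of r of det(rI - C) is −trace(C).
trace(C) = (-13) + (13) = 0, so the coefficient is 0.

0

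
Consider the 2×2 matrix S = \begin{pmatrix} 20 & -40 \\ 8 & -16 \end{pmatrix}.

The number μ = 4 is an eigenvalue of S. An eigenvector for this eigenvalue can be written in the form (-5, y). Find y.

We need (S - 4I)v = 0.
S - 4I = [[16, -40], [8, -20]].
Row 1: (16)·-5 + (-40)·y = 0
Row 2: (8)·-5 + (-20)·y = 0
Solving gives y = -2.
Check: S·(-5, -2) = (-20, -8) = 4·(-5, -2).

-2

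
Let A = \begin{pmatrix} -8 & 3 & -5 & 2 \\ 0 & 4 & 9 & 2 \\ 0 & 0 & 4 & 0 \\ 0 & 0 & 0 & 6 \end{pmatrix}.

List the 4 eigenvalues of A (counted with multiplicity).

-8, 4, 4, 6

A is upper triangular, so its eigenvalues are the diagonal entries.
Diagonal: -8, 4, 4, 6.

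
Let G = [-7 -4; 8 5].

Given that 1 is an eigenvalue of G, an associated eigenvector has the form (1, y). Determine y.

We need (G - 1I)v = 0.
G - 1I = [[-8, -4], [8, 4]].
Row 1: (-8)·1 + (-4)·y = 0
Row 2: (8)·1 + (4)·y = 0
Solving gives y = -2.
Check: G·(1, -2) = (1, -2) = 1·(1, -2).

-2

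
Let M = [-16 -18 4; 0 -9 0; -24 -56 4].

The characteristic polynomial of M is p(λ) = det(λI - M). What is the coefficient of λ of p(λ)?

p(λ) = λ^3 + 21λ^2 + 140λ + 288.
The coefficient of λ is 140.

140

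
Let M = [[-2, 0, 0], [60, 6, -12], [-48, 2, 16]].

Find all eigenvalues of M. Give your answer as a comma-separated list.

Compute the characteristic polynomial p(r) = det(rI - M).
Cofactor expansion gives p(r) = r^3 - 20r^2 + 76r + 240.
Rational-root test: r = -2 gives p(-2) = 0.
Dividing by (r + 2) leaves r^2 - 22r + 120.
The quadratic factors as (r - 10)·(r - 12).
Eigenvalues: -2, 10, 12.

-2, 10, 12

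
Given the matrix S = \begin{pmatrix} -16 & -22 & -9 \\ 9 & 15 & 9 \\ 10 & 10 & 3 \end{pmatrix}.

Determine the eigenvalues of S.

The characteristic polynomial is p(μ) = det(μI - S).
Cofactor expansion gives p(μ) = μ^3 - 2μ^2 - 45μ + 126.
Rational-root test: μ = 6 gives p(6) = 0.
Factor out (μ - 6): p(μ) = (μ - 6)·(μ^2 + 4μ - 21).
The quadratic factors as (μ + 7)·(μ - 3).
Eigenvalues: -7, 3, 6.

-7, 3, 6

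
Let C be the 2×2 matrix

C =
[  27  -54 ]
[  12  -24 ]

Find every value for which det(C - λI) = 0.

det(C - λI) = (27 - λ)(-24 - λ) - (-54)·(12) = λ^2 - 3λ.
This factors as λ·(λ - 3) = 0.
Eigenvalues: 0, 3.

0, 3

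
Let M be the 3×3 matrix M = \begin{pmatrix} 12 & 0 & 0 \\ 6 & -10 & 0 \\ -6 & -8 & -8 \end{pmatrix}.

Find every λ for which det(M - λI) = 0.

-10, -8, 12

M is lower triangular, so its eigenvalues are the diagonal entries.
Diagonal: 12, -10, -8.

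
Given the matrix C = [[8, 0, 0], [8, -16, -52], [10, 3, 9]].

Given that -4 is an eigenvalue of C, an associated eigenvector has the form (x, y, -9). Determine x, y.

We need (C + 4I)v = 0.
C + 4I = [[12, 0, 0], [8, -12, -52], [10, 3, 13]].
Row 1: (12)·x + (0)·y + (0)·-9 = 0
Row 2: (8)·x + (-12)·y + (-52)·-9 = 0
Row 3: (10)·x + (3)·y + (13)·-9 = 0
Solving gives x = 0, y = 39.
Check: C·(0, 39, -9) = (0, -156, 36) = -4·(0, 39, -9).

0, 39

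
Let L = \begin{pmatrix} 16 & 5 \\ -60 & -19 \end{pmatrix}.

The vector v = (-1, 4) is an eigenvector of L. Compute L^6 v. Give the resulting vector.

(-4096, 16384)

First find the eigenvalue: Lv = (4, -16) = -4·(-1, 4), so λ = -4.
Then L^6 v = λ^6·v = (-4)^6·(-1, 4) = 4096·(-1, 4) = (-4096, 16384).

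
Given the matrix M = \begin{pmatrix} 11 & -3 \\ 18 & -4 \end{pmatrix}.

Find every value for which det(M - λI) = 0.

2, 5

det(M - lambda·I) = (11 - lambda)(-4 - lambda) - (-3)·(18) = lambda^2 - 7·lambda + 10.
This factors as (lambda - 2)·(lambda - 5) = 0.
Eigenvalues: 2, 5.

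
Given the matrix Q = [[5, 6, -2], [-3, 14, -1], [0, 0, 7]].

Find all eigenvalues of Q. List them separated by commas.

7, 8, 11

Set up det(μI - Q) = 0.
Cofactor expansion gives p(μ) = μ^3 - 26μ^2 + 221μ - 616.
Try μ = 7: p(7) = 0, so 7 is a root.
Dividing by (μ - 7) leaves μ^2 - 19μ + 88.
The quadratic factors as (μ - 8)·(μ - 11).
Eigenvalues: 7, 8, 11.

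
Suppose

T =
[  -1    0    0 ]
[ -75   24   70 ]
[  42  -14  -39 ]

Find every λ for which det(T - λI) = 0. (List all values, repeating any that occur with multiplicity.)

Set up det(μI - T) = 0.
Expanding along the first row, p(μ) = μ^3 + 16μ^2 + 59μ + 44.
Try μ = -11: p(-11) = 0, so -11 is a root.
Factor out (μ + 11): p(μ) = (μ + 11)·(μ^2 + 5μ + 4).
The quadratic factors as (μ + 4)·(μ + 1).
Eigenvalues: -11, -4, -1.

-11, -4, -1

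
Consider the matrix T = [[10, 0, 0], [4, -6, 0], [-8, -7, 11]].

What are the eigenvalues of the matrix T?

T is lower triangular, so its eigenvalues are the diagonal entries.
Diagonal: 10, -6, 11.

-6, 10, 11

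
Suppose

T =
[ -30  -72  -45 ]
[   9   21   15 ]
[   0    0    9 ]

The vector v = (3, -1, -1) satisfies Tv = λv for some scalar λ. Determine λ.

Compute Tv: T·(3, -1, -1) = (27, -9, -9).
Since Tv = λv, compare component 1: 27 = λ·3, so λ = 9.

9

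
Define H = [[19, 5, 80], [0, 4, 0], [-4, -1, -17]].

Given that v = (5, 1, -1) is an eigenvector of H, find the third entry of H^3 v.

-64

First find the eigenvalue: Hv = (20, 4, -4) = 4·(5, 1, -1), so λ = 4.
Then H^3 v = λ^3·v = 4^3·(5, 1, -1) = 64·(5, 1, -1) = (320, 64, -64).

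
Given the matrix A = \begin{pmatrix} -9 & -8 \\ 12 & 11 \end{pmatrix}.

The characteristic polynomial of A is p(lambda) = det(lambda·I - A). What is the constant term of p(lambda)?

p(lambda) = lambda^2 - 2·lambda - 3.
The constant term is -3.

-3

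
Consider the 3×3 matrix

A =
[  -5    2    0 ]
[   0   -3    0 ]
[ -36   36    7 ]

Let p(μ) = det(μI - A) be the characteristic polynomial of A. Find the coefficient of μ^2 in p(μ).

The coefficient of μ^2 of det(μI - A) is −trace(A).
trace(A) = (-5) + (-3) + (7) = -1, so the coefficient is 1.

1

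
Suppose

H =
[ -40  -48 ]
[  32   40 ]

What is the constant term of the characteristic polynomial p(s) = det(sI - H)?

-64

p(0) = det(0·I − H) = det(−H) = (−1)^2·det(H).
det(H) = -64, so p(0) = -64.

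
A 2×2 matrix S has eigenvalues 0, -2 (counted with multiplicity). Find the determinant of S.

0

det(S) is the product of the eigenvalues: (0) · (-2) = 0.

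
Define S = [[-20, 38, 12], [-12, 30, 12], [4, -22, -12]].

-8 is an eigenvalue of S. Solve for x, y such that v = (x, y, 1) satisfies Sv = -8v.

We need (S + 8I)v = 0.
S + 8I = [[-12, 38, 12], [-12, 38, 12], [4, -22, -4]].
Row 1: (-12)·x + (38)·y + (12)·1 = 0
Row 2: (-12)·x + (38)·y + (12)·1 = 0
Row 3: (4)·x + (-22)·y + (-4)·1 = 0
Solving gives x = 1, y = 0.
Check: S·(1, 0, 1) = (-8, 0, -8) = -8·(1, 0, 1).

1, 0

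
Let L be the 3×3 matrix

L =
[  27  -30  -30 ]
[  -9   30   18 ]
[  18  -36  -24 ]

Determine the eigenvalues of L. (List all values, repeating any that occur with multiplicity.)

9, 12, 12

Set up det(λI - L) = 0.
Cofactor expansion gives p(λ) = λ^3 - 33λ^2 + 360λ - 1296.
Try λ = 12: p(12) = 0, so 12 is a root.
Dividing by (λ - 12) leaves λ^2 - 21λ + 108.
The quadratic factors as (λ - 9)·(λ - 12).
Eigenvalues: 9, 12, 12.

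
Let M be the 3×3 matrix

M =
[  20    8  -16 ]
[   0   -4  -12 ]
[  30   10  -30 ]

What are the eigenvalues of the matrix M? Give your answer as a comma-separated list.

-10, -4, 0

Compute the characteristic polynomial p(λ) = det(λI - M).
Expanding the 3×3 determinant: p(λ) = λ^3 + 14λ^2 + 40λ.
Rational-root test: λ = -10 gives p(-10) = 0.
Factor out (λ + 10): p(λ) = (λ + 10)·(λ^2 + 4λ).
The quadratic factors as (λ + 4)·λ.
Eigenvalues: -10, -4, 0.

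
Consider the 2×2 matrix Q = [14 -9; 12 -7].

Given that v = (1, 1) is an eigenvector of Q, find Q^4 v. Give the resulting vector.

First find the eigenvalue: Qv = (5, 5) = 5·(1, 1), so λ = 5.
Then Q^4 v = λ^4·v = 5^4·(1, 1) = 625·(1, 1) = (625, 625).

(625, 625)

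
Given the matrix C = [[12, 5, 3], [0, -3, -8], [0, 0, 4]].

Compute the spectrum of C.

C is upper triangular, so its eigenvalues are the diagonal entries.
Diagonal: 12, -3, 4.

-3, 4, 12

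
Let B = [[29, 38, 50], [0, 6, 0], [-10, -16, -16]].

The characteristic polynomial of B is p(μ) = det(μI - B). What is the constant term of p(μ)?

-216

p(μ) = μ^3 - 19μ^2 + 114μ - 216.
The constant term is -216.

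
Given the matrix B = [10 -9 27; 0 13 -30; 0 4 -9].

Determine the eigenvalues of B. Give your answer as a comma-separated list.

The characteristic polynomial is p(lambda) = det(lambda·I - B).
Expanding along the first row, p(lambda) = lambda^3 - 14·lambda^2 + 43·lambda - 30.
Rational-root test: lambda = 1 gives p(1) = 0.
Factor out (lambda - 1): p(lambda) = (lambda - 1)·(lambda^2 - 13·lambda + 30).
The quadratic factors as (lambda - 3)·(lambda - 10).
Eigenvalues: 1, 3, 10.

1, 3, 10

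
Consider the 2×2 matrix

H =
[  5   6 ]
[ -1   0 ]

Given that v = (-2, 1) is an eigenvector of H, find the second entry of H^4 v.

First find the eigenvalue: Hv = (-4, 2) = 2·(-2, 1), so λ = 2.
Then H^4 v = λ^4·v = 2^4·(-2, 1) = 16·(-2, 1) = (-32, 16).

16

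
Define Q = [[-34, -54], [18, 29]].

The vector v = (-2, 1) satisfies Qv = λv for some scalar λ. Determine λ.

Compute Qv: Q·(-2, 1) = (14, -7).
Since Qv = λv, compare component 1: 14 = λ·-2, so λ = -7.

-7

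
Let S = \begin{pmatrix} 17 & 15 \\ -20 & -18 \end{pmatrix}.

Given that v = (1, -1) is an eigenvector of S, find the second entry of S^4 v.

First find the eigenvalue: Sv = (2, -2) = 2·(1, -1), so λ = 2.
Then S^4 v = λ^4·v = 2^4·(1, -1) = 16·(1, -1) = (16, -16).

-16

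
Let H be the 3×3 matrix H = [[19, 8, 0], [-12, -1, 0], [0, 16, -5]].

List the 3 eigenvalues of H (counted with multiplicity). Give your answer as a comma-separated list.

Set up det(lambda·I - H) = 0.
Cofactor expansion gives p(lambda) = lambda^3 - 13·lambda^2 - 13·lambda + 385.
Try lambda = -5: p(-5) = 0, so -5 is a root.
Dividing by (lambda + 5) leaves lambda^2 - 18·lambda + 77.
The quadratic factors as (lambda - 7)·(lambda - 11).
Eigenvalues: -5, 7, 11.

-5, 7, 11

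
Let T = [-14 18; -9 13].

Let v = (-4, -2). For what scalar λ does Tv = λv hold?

-5

Compute Tv: T·(-4, -2) = (20, 10).
Since Tv = λv, compare component 1: 20 = λ·-4, so λ = -5.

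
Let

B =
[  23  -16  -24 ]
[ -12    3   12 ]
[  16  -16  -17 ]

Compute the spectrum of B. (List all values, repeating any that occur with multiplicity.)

-1, 3, 7

Compute the characteristic polynomial p(r) = det(rI - B).
Expanding the 3×3 determinant: p(r) = r^3 - 9r^2 + 11r + 21.
Since p(-1) = 0, r = -1 is a root.
Dividing by (r + 1) leaves r^2 - 10r + 21.
The quadratic factors as (r - 3)·(r - 7).
Eigenvalues: -1, 3, 7.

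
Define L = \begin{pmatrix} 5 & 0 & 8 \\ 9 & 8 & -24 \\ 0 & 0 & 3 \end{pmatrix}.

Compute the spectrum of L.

Set up det(μI - L) = 0.
Expanding along the first row, p(μ) = μ^3 - 16μ^2 + 79μ - 120.
Rational-root test: μ = 5 gives p(5) = 0.
Dividing by (μ - 5) leaves μ^2 - 11μ + 24.
The quadratic factors as (μ - 3)·(μ - 8).
Eigenvalues: 3, 5, 8.

3, 5, 8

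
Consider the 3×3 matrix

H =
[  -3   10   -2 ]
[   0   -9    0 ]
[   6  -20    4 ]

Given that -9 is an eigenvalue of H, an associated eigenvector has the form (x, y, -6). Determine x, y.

3, -3

We need (H + 9I)v = 0.
H + 9I = [[6, 10, -2], [0, 0, 0], [6, -20, 13]].
Row 1: (6)·x + (10)·y + (-2)·-6 = 0
Row 2: (0)·x + (0)·y + (0)·-6 = 0
Row 3: (6)·x + (-20)·y + (13)·-6 = 0
Solving gives x = 3, y = -3.
Check: H·(3, -3, -6) = (-27, 27, 54) = -9·(3, -3, -6).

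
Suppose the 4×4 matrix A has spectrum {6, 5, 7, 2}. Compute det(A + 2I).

2016

If A has eigenvalues 6, 5, 7, 2, then A + 2I has eigenvalues 8, 7, 9, 4.
det(A + 2I) = (8) · (7) · (9) · (4) = 2016.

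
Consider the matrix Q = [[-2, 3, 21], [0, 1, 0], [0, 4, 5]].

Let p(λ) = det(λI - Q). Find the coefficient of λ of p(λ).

p(λ) = λ^3 - 4λ^2 - 7λ + 10.
The coefficient of λ is -7.

-7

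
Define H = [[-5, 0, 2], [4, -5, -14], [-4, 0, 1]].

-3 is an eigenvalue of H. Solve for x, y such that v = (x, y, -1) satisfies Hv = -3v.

-1, 5

We need (H + 3I)v = 0.
H + 3I = [[-2, 0, 2], [4, -2, -14], [-4, 0, 4]].
Row 1: (-2)·x + (0)·y + (2)·-1 = 0
Row 2: (4)·x + (-2)·y + (-14)·-1 = 0
Row 3: (-4)·x + (0)·y + (4)·-1 = 0
Solving gives x = -1, y = 5.
Check: H·(-1, 5, -1) = (3, -15, 3) = -3·(-1, 5, -1).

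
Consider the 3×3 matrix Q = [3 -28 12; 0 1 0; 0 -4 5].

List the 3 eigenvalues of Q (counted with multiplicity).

1, 3, 5

Set up det(rI - Q) = 0.
Expanding along the first row, p(r) = r^3 - 9r^2 + 23r - 15.
Rational-root test: r = 1 gives p(1) = 0.
Factor out (r - 1): p(r) = (r - 1)·(r^2 - 8r + 15).
The quadratic factors as (r - 3)·(r - 5).
Eigenvalues: 1, 3, 5.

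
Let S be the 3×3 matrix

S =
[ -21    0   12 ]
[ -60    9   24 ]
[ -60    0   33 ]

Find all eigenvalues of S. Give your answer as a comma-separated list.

3, 9, 9

The characteristic polynomial is p(μ) = det(μI - S).
Cofactor expansion gives p(μ) = μ^3 - 21μ^2 + 135μ - 243.
Since p(9) = 0, μ = 9 is a root.
Dividing by (μ - 9) leaves μ^2 - 12μ + 27.
The quadratic factors as (μ - 3)·(μ - 9).
Eigenvalues: 3, 9, 9.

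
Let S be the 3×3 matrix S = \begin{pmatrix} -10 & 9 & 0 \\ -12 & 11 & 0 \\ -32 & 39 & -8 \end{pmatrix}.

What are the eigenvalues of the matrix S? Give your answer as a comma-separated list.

-8, -1, 2

The characteristic polynomial is p(λ) = det(λI - S).
Expanding along the first row, p(λ) = λ^3 + 7λ^2 - 10λ - 16.
Rational-root test: λ = 2 gives p(2) = 0.
Factor out (λ - 2): p(λ) = (λ - 2)·(λ^2 + 9λ + 8).
The quadratic factors as (λ + 8)·(λ + 1).
Eigenvalues: -8, -1, 2.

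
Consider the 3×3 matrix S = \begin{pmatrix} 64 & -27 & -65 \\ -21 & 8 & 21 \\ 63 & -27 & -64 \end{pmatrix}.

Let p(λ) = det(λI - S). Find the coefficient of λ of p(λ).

-1

p(λ) = λ^3 - 8λ^2 - λ + 8.
The coefficient of λ is -1.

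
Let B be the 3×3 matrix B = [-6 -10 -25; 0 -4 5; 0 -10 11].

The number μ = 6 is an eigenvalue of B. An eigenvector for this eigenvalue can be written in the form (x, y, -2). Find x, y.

We need (B - 6I)v = 0.
B - 6I = [[-12, -10, -25], [0, -10, 5], [0, -10, 5]].
Row 1: (-12)·x + (-10)·y + (-25)·-2 = 0
Row 2: (0)·x + (-10)·y + (5)·-2 = 0
Row 3: (0)·x + (-10)·y + (5)·-2 = 0
Solving gives x = 5, y = -1.
Check: B·(5, -1, -2) = (30, -6, -12) = 6·(5, -1, -2).

5, -1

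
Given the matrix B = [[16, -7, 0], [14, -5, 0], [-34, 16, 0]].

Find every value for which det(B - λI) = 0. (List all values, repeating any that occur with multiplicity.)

0, 2, 9

Set up det(λI - B) = 0.
Expanding along the first row, p(λ) = λ^3 - 11λ^2 + 18λ.
Rational-root test: λ = 0 gives p(0) = 0.
Dividing by λ leaves λ^2 - 11λ + 18.
The quadratic factors as (λ - 2)·(λ - 9).
Eigenvalues: 0, 2, 9.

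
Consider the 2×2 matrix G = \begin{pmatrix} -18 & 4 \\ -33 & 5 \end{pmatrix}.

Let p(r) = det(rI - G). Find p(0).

p(0) = det(0·I − G) = det(−G) = (−1)^2·det(G).
det(G) = 42, so p(0) = 42.

42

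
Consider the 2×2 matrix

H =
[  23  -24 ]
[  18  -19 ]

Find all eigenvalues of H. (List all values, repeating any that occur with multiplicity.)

det(H - λI) = (23 - λ)(-19 - λ) - (-24)·(18) = λ^2 - 4λ - 5.
This factors as (λ + 1)·(λ - 5) = 0.
Eigenvalues: -1, 5.

-1, 5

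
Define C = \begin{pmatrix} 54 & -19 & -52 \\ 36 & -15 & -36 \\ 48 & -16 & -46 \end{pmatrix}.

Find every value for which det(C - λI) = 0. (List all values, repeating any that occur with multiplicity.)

Compute the characteristic polynomial p(λ) = det(λI - C).
Expanding the 3×3 determinant: p(λ) = λ^3 + 7λ^2 - 36.
Since p(2) = 0, λ = 2 is a root.
Factor out (λ - 2): p(λ) = (λ - 2)·(λ^2 + 9λ + 18).
The quadratic factors as (λ + 6)·(λ + 3).
Eigenvalues: -6, -3, 2.

-6, -3, 2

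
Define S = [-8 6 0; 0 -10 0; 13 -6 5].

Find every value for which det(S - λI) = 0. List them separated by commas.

-10, -8, 5

Set up det(λI - S) = 0.
Expanding along the first row, p(λ) = λ^3 + 13λ^2 - 10λ - 400.
Rational-root test: λ = -8 gives p(-8) = 0.
Factor out (λ + 8): p(λ) = (λ + 8)·(λ^2 + 5λ - 50).
The quadratic factors as (λ + 10)·(λ - 5).
Eigenvalues: -10, -8, 5.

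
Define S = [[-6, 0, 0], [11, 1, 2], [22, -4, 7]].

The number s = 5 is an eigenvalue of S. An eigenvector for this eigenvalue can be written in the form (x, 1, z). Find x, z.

0, 2

We need (S - 5I)v = 0.
S - 5I = [[-11, 0, 0], [11, -4, 2], [22, -4, 2]].
Row 1: (-11)·x + (0)·1 + (0)·z = 0
Row 2: (11)·x + (-4)·1 + (2)·z = 0
Row 3: (22)·x + (-4)·1 + (2)·z = 0
Solving gives x = 0, z = 2.
Check: S·(0, 1, 2) = (0, 5, 10) = 5·(0, 1, 2).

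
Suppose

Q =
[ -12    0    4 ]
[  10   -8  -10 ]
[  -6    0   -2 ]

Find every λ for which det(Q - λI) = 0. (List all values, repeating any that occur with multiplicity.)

Compute the characteristic polynomial p(λ) = det(λI - Q).
Cofactor expansion gives p(λ) = λ^3 + 22λ^2 + 160λ + 384.
Rational-root test: λ = -6 gives p(-6) = 0.
Dividing by (λ + 6) leaves λ^2 + 16λ + 64.
The quadratic factor is (λ + 8)^2.
Eigenvalues: -8, -8, -6.

-8, -8, -6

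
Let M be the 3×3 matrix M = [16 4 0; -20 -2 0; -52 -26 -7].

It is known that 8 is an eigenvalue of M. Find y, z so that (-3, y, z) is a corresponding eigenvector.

We need (M - 8I)v = 0.
M - 8I = [[8, 4, 0], [-20, -10, 0], [-52, -26, -15]].
Row 1: (8)·-3 + (4)·y + (0)·z = 0
Row 2: (-20)·-3 + (-10)·y + (0)·z = 0
Row 3: (-52)·-3 + (-26)·y + (-15)·z = 0
Solving gives y = 6, z = 0.
Check: M·(-3, 6, 0) = (-24, 48, 0) = 8·(-3, 6, 0).

6, 0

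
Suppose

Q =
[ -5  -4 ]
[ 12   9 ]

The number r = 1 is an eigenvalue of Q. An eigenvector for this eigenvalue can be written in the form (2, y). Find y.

We need (Q - 1I)v = 0.
Q - 1I = [[-6, -4], [12, 8]].
Row 1: (-6)·2 + (-4)·y = 0
Row 2: (12)·2 + (8)·y = 0
Solving gives y = -3.
Check: Q·(2, -3) = (2, -3) = 1·(2, -3).

-3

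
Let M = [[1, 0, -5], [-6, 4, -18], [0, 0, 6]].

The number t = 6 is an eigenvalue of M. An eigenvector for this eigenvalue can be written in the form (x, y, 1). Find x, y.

We need (M - 6I)v = 0.
M - 6I = [[-5, 0, -5], [-6, -2, -18], [0, 0, 0]].
Row 1: (-5)·x + (0)·y + (-5)·1 = 0
Row 2: (-6)·x + (-2)·y + (-18)·1 = 0
Row 3: (0)·x + (0)·y + (0)·1 = 0
Solving gives x = -1, y = -6.
Check: M·(-1, -6, 1) = (-6, -36, 6) = 6·(-1, -6, 1).

-1, -6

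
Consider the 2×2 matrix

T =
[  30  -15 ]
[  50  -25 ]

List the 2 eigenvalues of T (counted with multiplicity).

det(T - μI) = (30 - μ)(-25 - μ) - (-15)·(50) = μ^2 - 5μ.
This factors as μ·(μ - 5) = 0.
Eigenvalues: 0, 5.

0, 5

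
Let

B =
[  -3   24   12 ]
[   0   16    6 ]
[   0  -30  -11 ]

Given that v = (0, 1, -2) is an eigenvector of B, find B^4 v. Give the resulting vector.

(0, 256, -512)

First find the eigenvalue: Bv = (0, 4, -8) = 4·(0, 1, -2), so λ = 4.
Then B^4 v = λ^4·v = 4^4·(0, 1, -2) = 256·(0, 1, -2) = (0, 256, -512).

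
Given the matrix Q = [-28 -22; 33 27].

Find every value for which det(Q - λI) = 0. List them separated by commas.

det(Q - μI) = (-28 - μ)(27 - μ) - (-22)·(33) = μ^2 + μ - 30.
This factors as (μ + 6)·(μ - 5) = 0.
Eigenvalues: -6, 5.

-6, 5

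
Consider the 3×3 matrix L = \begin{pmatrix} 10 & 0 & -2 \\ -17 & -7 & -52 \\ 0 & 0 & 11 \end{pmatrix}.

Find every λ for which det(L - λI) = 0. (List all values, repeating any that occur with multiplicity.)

The characteristic polynomial is p(μ) = det(μI - L).
Expanding the 3×3 determinant: p(μ) = μ^3 - 14μ^2 - 37μ + 770.
Rational-root test: μ = 10 gives p(10) = 0.
Dividing by (μ - 10) leaves μ^2 - 4μ - 77.
The quadratic factors as (μ + 7)·(μ - 11).
Eigenvalues: -7, 10, 11.

-7, 10, 11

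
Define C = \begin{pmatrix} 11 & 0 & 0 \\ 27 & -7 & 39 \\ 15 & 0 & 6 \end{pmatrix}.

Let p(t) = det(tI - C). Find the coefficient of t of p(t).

p(t) = t^3 - 10t^2 - 53t + 462.
The coefficient of t is -53.

-53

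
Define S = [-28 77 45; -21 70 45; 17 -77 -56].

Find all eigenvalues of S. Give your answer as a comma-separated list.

Set up det(μI - S) = 0.
Expanding the 3×3 determinant: p(μ) = μ^3 + 14μ^2 + 5μ - 308.
Since p(-7) = 0, μ = -7 is a root.
Dividing by (μ + 7) leaves μ^2 + 7μ - 44.
The quadratic factors as (μ + 11)·(μ - 4).
Eigenvalues: -11, -7, 4.

-11, -7, 4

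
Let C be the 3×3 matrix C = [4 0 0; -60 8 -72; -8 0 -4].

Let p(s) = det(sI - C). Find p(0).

p(0) = det(0·I − C) = det(−C) = (−1)^3·det(C).
det(C) = -128, so p(0) = 128.

128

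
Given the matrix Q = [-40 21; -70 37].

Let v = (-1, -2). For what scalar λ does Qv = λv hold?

Compute Qv: Q·(-1, -2) = (-2, -4).
Since Qv = λv, compare component 1: -2 = λ·-1, so λ = 2.

2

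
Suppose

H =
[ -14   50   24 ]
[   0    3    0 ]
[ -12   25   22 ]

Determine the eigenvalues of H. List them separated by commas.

Set up det(rI - H) = 0.
Expanding the 3×3 determinant: p(r) = r^3 - 11r^2 + 4r + 60.
Try r = 3: p(3) = 0, so 3 is a root.
Factor out (r - 3): p(r) = (r - 3)·(r^2 - 8r - 20).
The quadratic factors as (r + 2)·(r - 10).
Eigenvalues: -2, 3, 10.

-2, 3, 10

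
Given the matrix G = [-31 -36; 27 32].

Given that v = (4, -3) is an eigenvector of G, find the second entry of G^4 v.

First find the eigenvalue: Gv = (-16, 12) = -4·(4, -3), so λ = -4.
Then G^4 v = λ^4·v = (-4)^4·(4, -3) = 256·(4, -3) = (1024, -768).

-768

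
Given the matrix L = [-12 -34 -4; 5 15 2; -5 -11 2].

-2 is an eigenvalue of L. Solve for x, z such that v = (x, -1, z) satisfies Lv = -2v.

3, 1

We need (L + 2I)v = 0.
L + 2I = [[-10, -34, -4], [5, 17, 2], [-5, -11, 4]].
Row 1: (-10)·x + (-34)·-1 + (-4)·z = 0
Row 2: (5)·x + (17)·-1 + (2)·z = 0
Row 3: (-5)·x + (-11)·-1 + (4)·z = 0
Solving gives x = 3, z = 1.
Check: L·(3, -1, 1) = (-6, 2, -2) = -2·(3, -1, 1).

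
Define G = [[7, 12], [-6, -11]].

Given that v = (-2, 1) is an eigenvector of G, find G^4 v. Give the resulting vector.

First find the eigenvalue: Gv = (-2, 1) = 1·(-2, 1), so λ = 1.
Then G^4 v = λ^4·v = 1^4·(-2, 1) = 1·(-2, 1) = (-2, 1).

(-2, 1)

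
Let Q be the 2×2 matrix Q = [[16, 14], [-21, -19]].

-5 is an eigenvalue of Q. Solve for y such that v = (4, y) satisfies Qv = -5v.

-6

We need (Q + 5I)v = 0.
Q + 5I = [[21, 14], [-21, -14]].
Row 1: (21)·4 + (14)·y = 0
Row 2: (-21)·4 + (-14)·y = 0
Solving gives y = -6.
Check: Q·(4, -6) = (-20, 30) = -5·(4, -6).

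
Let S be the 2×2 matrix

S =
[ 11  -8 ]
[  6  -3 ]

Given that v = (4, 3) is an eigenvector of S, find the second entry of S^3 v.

First find the eigenvalue: Sv = (20, 15) = 5·(4, 3), so λ = 5.
Then S^3 v = λ^3·v = 5^3·(4, 3) = 125·(4, 3) = (500, 375).

375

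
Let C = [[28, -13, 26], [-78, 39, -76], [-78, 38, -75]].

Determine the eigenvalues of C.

-11, 1, 2

Compute the characteristic polynomial p(λ) = det(λI - C).
Cofactor expansion gives p(λ) = λ^3 + 8λ^2 - 31λ + 22.
Rational-root test: λ = -11 gives p(-11) = 0.
Dividing by (λ + 11) leaves λ^2 - 3λ + 2.
The quadratic factors as (λ - 1)·(λ - 2).
Eigenvalues: -11, 1, 2.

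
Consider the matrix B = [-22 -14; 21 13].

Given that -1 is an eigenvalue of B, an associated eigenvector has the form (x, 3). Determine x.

We need (B + 1I)v = 0.
B + 1I = [[-21, -14], [21, 14]].
Row 1: (-21)·x + (-14)·3 = 0
Row 2: (21)·x + (14)·3 = 0
Solving gives x = -2.
Check: B·(-2, 3) = (2, -3) = -1·(-2, 3).

-2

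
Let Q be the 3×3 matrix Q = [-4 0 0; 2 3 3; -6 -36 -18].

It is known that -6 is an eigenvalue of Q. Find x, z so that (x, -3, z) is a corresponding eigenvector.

We need (Q + 6I)v = 0.
Q + 6I = [[2, 0, 0], [2, 9, 3], [-6, -36, -12]].
Row 1: (2)·x + (0)·-3 + (0)·z = 0
Row 2: (2)·x + (9)·-3 + (3)·z = 0
Row 3: (-6)·x + (-36)·-3 + (-12)·z = 0
Solving gives x = 0, z = 9.
Check: Q·(0, -3, 9) = (0, 18, -54) = -6·(0, -3, 9).

0, 9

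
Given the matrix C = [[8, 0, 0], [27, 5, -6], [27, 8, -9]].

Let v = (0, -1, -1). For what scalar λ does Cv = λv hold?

Compute Cv: C·(0, -1, -1) = (0, 1, 1).
Since Cv = λv, compare component 2: 1 = λ·-1, so λ = -1.

-1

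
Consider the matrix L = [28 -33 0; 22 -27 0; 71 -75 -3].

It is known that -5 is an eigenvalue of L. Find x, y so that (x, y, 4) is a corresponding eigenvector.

We need (L + 5I)v = 0.
L + 5I = [[33, -33, 0], [22, -22, 0], [71, -75, 2]].
Row 1: (33)·x + (-33)·y + (0)·4 = 0
Row 2: (22)·x + (-22)·y + (0)·4 = 0
Row 3: (71)·x + (-75)·y + (2)·4 = 0
Solving gives x = 2, y = 2.
Check: L·(2, 2, 4) = (-10, -10, -20) = -5·(2, 2, 4).

2, 2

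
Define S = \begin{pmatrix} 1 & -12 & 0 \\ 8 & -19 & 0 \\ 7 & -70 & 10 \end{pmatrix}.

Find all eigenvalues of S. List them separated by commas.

The characteristic polynomial is p(lambda) = det(lambda·I - S).
Expanding along the first row, p(lambda) = lambda^3 + 8·lambda^2 - 103·lambda - 770.
Since p(-7) = 0, lambda = -7 is a root.
Factor out (lambda + 7): p(lambda) = (lambda + 7)·(lambda^2 + lambda - 110).
The quadratic factors as (lambda + 11)·(lambda - 10).
Eigenvalues: -11, -7, 10.

-11, -7, 10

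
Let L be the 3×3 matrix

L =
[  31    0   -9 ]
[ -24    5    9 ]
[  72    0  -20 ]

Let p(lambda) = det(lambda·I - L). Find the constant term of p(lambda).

-140

p(lambda) = lambda^3 - 16·lambda^2 + 83·lambda - 140.
The constant term is -140.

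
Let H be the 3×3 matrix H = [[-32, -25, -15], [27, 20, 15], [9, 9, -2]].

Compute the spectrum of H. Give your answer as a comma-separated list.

The characteristic polynomial is p(s) = det(sI - H).
Expanding along the first row, p(s) = s^3 + 14s^2 + 59s + 70.
Try s = -2: p(-2) = 0, so -2 is a root.
Dividing by (s + 2) leaves s^2 + 12s + 35.
The quadratic factors as (s + 7)·(s + 5).
Eigenvalues: -7, -5, -2.

-7, -5, -2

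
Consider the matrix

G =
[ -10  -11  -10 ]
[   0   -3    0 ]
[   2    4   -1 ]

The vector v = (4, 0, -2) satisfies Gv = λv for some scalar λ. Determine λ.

Compute Gv: G·(4, 0, -2) = (-20, 0, 10).
Since Gv = λv, compare component 1: -20 = λ·4, so λ = -5.

-5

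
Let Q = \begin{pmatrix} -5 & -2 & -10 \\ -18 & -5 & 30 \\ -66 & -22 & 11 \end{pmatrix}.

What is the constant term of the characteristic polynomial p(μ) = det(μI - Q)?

p(0) = det(0·I − Q) = det(−Q) = (−1)^3·det(Q).
det(Q) = -121, so p(0) = 121.

121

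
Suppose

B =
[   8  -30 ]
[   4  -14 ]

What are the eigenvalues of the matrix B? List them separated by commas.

-4, -2

det(B - rI) = (8 - r)(-14 - r) - (-30)·(4) = r^2 + 6r + 8.
This factors as (r + 4)·(r + 2) = 0.
Eigenvalues: -4, -2.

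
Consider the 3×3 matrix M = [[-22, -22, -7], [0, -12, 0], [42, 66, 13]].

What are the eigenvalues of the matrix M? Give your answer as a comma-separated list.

The characteristic polynomial is p(s) = det(sI - M).
Cofactor expansion gives p(s) = s^3 + 21s^2 + 116s + 96.
Try s = -8: p(-8) = 0, so -8 is a root.
Factor out (s + 8): p(s) = (s + 8)·(s^2 + 13s + 12).
The quadratic factors as (s + 12)·(s + 1).
Eigenvalues: -12, -8, -1.

-12, -8, -1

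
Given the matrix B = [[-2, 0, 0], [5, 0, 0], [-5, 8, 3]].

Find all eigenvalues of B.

-2, 0, 3

B is lower triangular, so its eigenvalues are the diagonal entries.
Diagonal: -2, 0, 3.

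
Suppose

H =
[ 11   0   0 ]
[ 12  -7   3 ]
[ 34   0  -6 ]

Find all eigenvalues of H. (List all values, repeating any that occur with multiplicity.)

-7, -6, 11

The characteristic polynomial is p(μ) = det(μI - H).
Cofactor expansion gives p(μ) = μ^3 + 2μ^2 - 101μ - 462.
Try μ = -7: p(-7) = 0, so -7 is a root.
Dividing by (μ + 7) leaves μ^2 - 5μ - 66.
The quadratic factors as (μ + 6)·(μ - 11).
Eigenvalues: -7, -6, 11.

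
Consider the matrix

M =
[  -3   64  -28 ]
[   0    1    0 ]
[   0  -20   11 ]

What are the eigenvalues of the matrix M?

Set up det(rI - M) = 0.
Cofactor expansion gives p(r) = r^3 - 9r^2 - 25r + 33.
Since p(1) = 0, r = 1 is a root.
Factor out (r - 1): p(r) = (r - 1)·(r^2 - 8r - 33).
The quadratic factors as (r + 3)·(r - 11).
Eigenvalues: -3, 1, 11.

-3, 1, 11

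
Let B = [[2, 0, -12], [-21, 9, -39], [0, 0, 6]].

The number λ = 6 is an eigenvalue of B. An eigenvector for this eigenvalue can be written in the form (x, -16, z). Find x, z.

We need (B - 6I)v = 0.
B - 6I = [[-4, 0, -12], [-21, 3, -39], [0, 0, 0]].
Row 1: (-4)·x + (0)·-16 + (-12)·z = 0
Row 2: (-21)·x + (3)·-16 + (-39)·z = 0
Row 3: (0)·x + (0)·-16 + (0)·z = 0
Solving gives x = -6, z = 2.
Check: B·(-6, -16, 2) = (-36, -96, 12) = 6·(-6, -16, 2).

-6, 2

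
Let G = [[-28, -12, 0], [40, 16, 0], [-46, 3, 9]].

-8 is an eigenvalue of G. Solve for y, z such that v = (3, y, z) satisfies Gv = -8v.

We need (G + 8I)v = 0.
G + 8I = [[-20, -12, 0], [40, 24, 0], [-46, 3, 17]].
Row 1: (-20)·3 + (-12)·y + (0)·z = 0
Row 2: (40)·3 + (24)·y + (0)·z = 0
Row 3: (-46)·3 + (3)·y + (17)·z = 0
Solving gives y = -5, z = 9.
Check: G·(3, -5, 9) = (-24, 40, -72) = -8·(3, -5, 9).

-5, 9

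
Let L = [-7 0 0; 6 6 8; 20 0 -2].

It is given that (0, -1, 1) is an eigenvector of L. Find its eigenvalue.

-2

Compute Lv: L·(0, -1, 1) = (0, 2, -2).
Since Lv = λv, compare component 2: 2 = λ·-1, so λ = -2.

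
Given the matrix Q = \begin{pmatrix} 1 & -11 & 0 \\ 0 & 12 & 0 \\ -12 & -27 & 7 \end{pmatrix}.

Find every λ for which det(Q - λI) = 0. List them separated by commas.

1, 7, 12

Compute the characteristic polynomial p(μ) = det(μI - Q).
Expanding along the first row, p(μ) = μ^3 - 20μ^2 + 103μ - 84.
Since p(12) = 0, μ = 12 is a root.
Dividing by (μ - 12) leaves μ^2 - 8μ + 7.
The quadratic factors as (μ - 1)·(μ - 7).
Eigenvalues: 1, 7, 12.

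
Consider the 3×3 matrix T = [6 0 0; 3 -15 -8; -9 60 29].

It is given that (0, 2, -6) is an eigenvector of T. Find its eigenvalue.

Compute Tv: T·(0, 2, -6) = (0, 18, -54).
Since Tv = λv, compare component 2: 18 = λ·2, so λ = 9.

9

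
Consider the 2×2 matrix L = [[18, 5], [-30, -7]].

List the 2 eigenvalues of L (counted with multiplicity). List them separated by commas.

3, 8

det(L - sI) = (18 - s)(-7 - s) - (5)·(-30) = s^2 - 11s + 24.
This factors as (s - 3)·(s - 8) = 0.
Eigenvalues: 3, 8.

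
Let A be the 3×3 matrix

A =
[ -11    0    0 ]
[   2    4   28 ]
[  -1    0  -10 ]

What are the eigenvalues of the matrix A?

-11, -10, 4

The characteristic polynomial is p(μ) = det(μI - A).
Expanding the 3×3 determinant: p(μ) = μ^3 + 17μ^2 + 26μ - 440.
Try μ = 4: p(4) = 0, so 4 is a root.
Dividing by (μ - 4) leaves μ^2 + 21μ + 110.
The quadratic factors as (μ + 11)·(μ + 10).
Eigenvalues: -11, -10, 4.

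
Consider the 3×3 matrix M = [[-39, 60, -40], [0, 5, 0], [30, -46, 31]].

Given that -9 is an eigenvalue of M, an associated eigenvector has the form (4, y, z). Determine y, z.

0, -3

We need (M + 9I)v = 0.
M + 9I = [[-30, 60, -40], [0, 14, 0], [30, -46, 40]].
Row 1: (-30)·4 + (60)·y + (-40)·z = 0
Row 2: (0)·4 + (14)·y + (0)·z = 0
Row 3: (30)·4 + (-46)·y + (40)·z = 0
Solving gives y = 0, z = -3.
Check: M·(4, 0, -3) = (-36, 0, 27) = -9·(4, 0, -3).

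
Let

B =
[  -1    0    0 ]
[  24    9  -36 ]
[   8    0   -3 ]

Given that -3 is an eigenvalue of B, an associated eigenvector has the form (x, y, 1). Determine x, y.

0, 3

We need (B + 3I)v = 0.
B + 3I = [[2, 0, 0], [24, 12, -36], [8, 0, 0]].
Row 1: (2)·x + (0)·y + (0)·1 = 0
Row 2: (24)·x + (12)·y + (-36)·1 = 0
Row 3: (8)·x + (0)·y + (0)·1 = 0
Solving gives x = 0, y = 3.
Check: B·(0, 3, 1) = (0, -9, -3) = -3·(0, 3, 1).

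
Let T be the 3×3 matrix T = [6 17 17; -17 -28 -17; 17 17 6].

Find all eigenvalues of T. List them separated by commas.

Set up det(λI - T) = 0.
Expanding along the first row, p(λ) = λ^3 + 16λ^2 - 11λ - 726.
Rational-root test: λ = 6 gives p(6) = 0.
Dividing by (λ - 6) leaves λ^2 + 22λ + 121.
The quadratic factor is (λ + 11)^2.
Eigenvalues: -11, -11, 6.

-11, -11, 6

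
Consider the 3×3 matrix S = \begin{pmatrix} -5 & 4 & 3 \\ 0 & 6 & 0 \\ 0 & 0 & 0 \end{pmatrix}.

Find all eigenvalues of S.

-5, 0, 6

S is upper triangular, so its eigenvalues are the diagonal entries.
Diagonal: -5, 6, 0.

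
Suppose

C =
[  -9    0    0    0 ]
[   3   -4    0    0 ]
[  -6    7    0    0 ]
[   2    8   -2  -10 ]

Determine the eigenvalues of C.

-10, -9, -4, 0

C is lower triangular, so its eigenvalues are the diagonal entries.
Diagonal: -9, -4, 0, -10.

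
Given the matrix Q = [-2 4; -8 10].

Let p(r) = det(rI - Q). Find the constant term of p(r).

p(r) = r^2 - 8r + 12.
The constant term is 12.

12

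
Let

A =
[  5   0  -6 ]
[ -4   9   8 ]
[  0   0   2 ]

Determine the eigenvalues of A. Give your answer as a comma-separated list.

2, 5, 9

Set up det(tI - A) = 0.
Cofactor expansion gives p(t) = t^3 - 16t^2 + 73t - 90.
Since p(2) = 0, t = 2 is a root.
Factor out (t - 2): p(t) = (t - 2)·(t^2 - 14t + 45).
The quadratic factors as (t - 5)·(t - 9).
Eigenvalues: 2, 5, 9.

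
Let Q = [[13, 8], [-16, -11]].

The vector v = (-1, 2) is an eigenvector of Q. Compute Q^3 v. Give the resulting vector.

First find the eigenvalue: Qv = (3, -6) = -3·(-1, 2), so λ = -3.
Then Q^3 v = λ^3·v = (-3)^3·(-1, 2) = -27·(-1, 2) = (27, -54).

(27, -54)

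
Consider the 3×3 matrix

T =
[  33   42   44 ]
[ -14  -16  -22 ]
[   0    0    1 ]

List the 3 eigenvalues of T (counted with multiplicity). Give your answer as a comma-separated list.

1, 5, 12

Set up det(tI - T) = 0.
Cofactor expansion gives p(t) = t^3 - 18t^2 + 77t - 60.
Try t = 1: p(1) = 0, so 1 is a root.
Dividing by (t - 1) leaves t^2 - 17t + 60.
The quadratic factors as (t - 5)·(t - 12).
Eigenvalues: 1, 5, 12.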